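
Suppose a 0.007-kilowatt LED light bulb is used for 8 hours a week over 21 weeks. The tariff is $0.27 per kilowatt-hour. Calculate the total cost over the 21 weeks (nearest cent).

$0.32

Runtime = 8 h/week × 21 weeks = 168 h
Energy = 0.007 kW × 168 h = 1.176 kWh
Cost = 1.176 kWh × $0.27/kWh = $0.32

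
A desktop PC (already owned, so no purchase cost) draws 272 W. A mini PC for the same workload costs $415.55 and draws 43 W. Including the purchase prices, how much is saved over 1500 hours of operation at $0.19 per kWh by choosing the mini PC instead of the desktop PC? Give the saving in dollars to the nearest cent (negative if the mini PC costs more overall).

-$350.29

desktop PC: $0.00 + (272/1000) kW × 1500 h × $0.19 = $0.00 + $77.52 = $77.52
mini PC: $415.55 + (43/1000) kW × 1500 h × $0.19 = $415.55 + $12.255 = $427.805
Saving = $77.52 − $427.805 = −$350.285 → -$350.29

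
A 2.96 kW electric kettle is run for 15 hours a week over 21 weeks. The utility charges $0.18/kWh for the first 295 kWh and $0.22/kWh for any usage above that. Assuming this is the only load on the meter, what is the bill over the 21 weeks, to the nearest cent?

$193.33

Runtime = 15 h/week × 21 weeks = 315 h
Energy = 2.96 kW × 315 h = 932.4 kWh
Tier 1 (0–295 kWh): 295 × $0.18 = $53.1
Above 295 kWh: 637.4 × $0.22 = $140.228
Bill = $193.33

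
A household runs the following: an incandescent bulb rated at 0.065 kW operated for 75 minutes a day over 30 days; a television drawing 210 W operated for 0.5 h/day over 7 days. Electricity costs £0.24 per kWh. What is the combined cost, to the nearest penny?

incandescent bulb: Runtime = 75 min × 30 = 2250 min = 37.5 h
incandescent bulb: 0.065 kW × 37.5 h = 2.4375 kWh
television: Runtime = 0.5 h/day × 7 days = 3.5 h
television: 0.21 kW × 3.5 h = 0.735 kWh
Total energy = 3.1725 kWh
Cost = 3.1725 × £0.24 = £0.76

£0.76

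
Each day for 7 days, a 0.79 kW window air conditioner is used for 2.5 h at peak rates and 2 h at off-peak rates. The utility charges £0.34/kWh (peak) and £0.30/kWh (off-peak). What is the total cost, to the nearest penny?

£8.02

Peak energy = 0.79 kW × 2.5 h × 7 = 13.825 kWh
Off-peak energy = 0.79 kW × 2 h × 7 = 11.06 kWh
Cost = 13.825 × £0.34 + 11.06 × £0.30 = £4.7005 + £3.318 = £8.02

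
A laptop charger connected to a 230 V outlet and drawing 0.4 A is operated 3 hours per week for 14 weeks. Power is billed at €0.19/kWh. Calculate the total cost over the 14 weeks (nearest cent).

€0.73

Power = 0.4 A × 230 V = 92 W = 0.092 kW
Runtime = 3 h/week × 14 weeks = 42 h
Energy = 0.092 kW × 42 h = 3.864 kWh
Cost = 3.864 kWh × €0.19/kWh = €0.73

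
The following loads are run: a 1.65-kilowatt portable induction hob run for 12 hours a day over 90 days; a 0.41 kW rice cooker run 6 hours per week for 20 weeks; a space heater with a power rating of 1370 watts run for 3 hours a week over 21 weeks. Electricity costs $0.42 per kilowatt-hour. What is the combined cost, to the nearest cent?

$805.35

portable induction hob: Runtime = 12 h/day × 90 days = 1080 h
portable induction hob: 1.65 kW × 1080 h = 1782 kWh
rice cooker: Runtime = 6 h/week × 20 weeks = 120 h
rice cooker: 0.41 kW × 120 h = 49.2 kWh
space heater: Runtime = 3 h/week × 21 weeks = 63 h
space heater: 1.37 kW × 63 h = 86.31 kWh
Total energy = 1917.51 kWh
Cost = 1917.51 × $0.42 = $805.35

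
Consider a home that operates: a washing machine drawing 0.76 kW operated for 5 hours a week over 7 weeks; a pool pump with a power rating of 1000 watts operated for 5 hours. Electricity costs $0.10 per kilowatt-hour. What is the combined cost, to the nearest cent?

$3.16

washing machine: Runtime = 5 h/week × 7 weeks = 35 h
washing machine: 0.76 kW × 35 h = 26.6 kWh
pool pump: 1 kW × 5 h = 5 kWh
Total energy = 31.6 kWh
Cost = 31.6 × $0.10 = $3.16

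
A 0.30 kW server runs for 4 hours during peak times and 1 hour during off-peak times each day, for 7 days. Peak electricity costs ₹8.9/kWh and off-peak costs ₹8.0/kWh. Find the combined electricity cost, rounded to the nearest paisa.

Peak energy = 0.3 kW × 4 h × 7 = 8.4 kWh
Off-peak energy = 0.3 kW × 1 h × 7 = 2.1 kWh
Cost = 8.4 × ₹8.9 + 2.1 × ₹8.0 = ₹74.76 + ₹16.8 = ₹91.56

₹91.56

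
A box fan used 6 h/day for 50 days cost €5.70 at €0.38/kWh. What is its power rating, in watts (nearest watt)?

50 W

Energy = €5.70 ÷ €0.38/kWh = 15 kWh
Runtime = 6 h/day × 50 days = 300 h
Power = 15 kWh ÷ 300 h = 0.05 kW = 50 W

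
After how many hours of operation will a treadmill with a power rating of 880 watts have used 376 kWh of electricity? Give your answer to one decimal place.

Hours = 376 kWh ÷ 0.88 kW = 427.3 h

427.3 h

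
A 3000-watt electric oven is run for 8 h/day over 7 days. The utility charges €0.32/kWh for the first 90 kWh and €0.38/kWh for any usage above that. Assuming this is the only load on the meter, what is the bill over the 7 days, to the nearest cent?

Runtime = 8 h/day × 7 days = 56 h
Energy = 3 kW × 56 h = 168 kWh
Tier 1 (0–90 kWh): 90 × €0.32 = €28.8
Above 90 kWh: 78 × €0.38 = €29.64
Bill = €58.44

€58.44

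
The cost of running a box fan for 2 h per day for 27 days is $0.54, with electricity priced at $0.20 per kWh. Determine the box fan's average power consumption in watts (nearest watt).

Energy = $0.54 ÷ $0.20/kWh = 2.7 kWh
Runtime = 2 h/day × 27 days = 54 h
Power = 2.7 kWh ÷ 54 h = 0.05 kW = 50 W

50 W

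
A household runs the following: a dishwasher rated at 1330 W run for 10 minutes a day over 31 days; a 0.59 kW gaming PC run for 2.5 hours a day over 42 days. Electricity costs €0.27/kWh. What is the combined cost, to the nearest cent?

€18.58

dishwasher: Runtime = 10 min × 31 = 310 min = 5.166666… h
dishwasher: 1.33 kW × 5.166666… h = 6.871666… kWh
gaming PC: Runtime = 2.5 h/day × 42 days = 105 h
gaming PC: 0.59 kW × 105 h = 61.95 kWh
Total energy = 68.821666… kWh
Cost = 68.821666… × €0.27 = €18.58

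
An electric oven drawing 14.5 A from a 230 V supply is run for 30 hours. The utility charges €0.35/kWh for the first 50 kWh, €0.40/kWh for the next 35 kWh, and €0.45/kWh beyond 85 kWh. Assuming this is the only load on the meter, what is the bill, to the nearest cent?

€38.27

Power = 14.5 A × 230 V = 3335 W = 3.335 kW
Energy = 3.335 kW × 30 h = 100.05 kWh
Tier 1 (0–50 kWh): 50 × €0.35 = €17.5
Tier 2 (50–85 kWh): 35 × €0.40 = €14
Above 85 kWh: 15.05 × €0.45 = €6.7725
Bill = €38.27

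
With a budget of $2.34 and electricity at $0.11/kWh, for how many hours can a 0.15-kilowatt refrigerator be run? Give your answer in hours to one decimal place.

141.8 h

Energy available = $2.34 ÷ $0.11/kWh = 21.2727 kWh
Hours = 21.2727 kWh ÷ 0.15 kW = 141.8 h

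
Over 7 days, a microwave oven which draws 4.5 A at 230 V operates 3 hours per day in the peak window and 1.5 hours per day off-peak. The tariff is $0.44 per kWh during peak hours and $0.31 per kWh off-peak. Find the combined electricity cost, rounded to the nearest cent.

Power = 4.5 A × 230 V = 1035 W = 1.035 kW
Peak energy = 1.035 kW × 3 h × 7 = 21.735 kWh
Off-peak energy = 1.035 kW × 1.5 h × 7 = 10.8675 kWh
Cost = 21.735 × $0.44 + 10.8675 × $0.31 = $9.5634 + $3.368925 = $12.93

$12.93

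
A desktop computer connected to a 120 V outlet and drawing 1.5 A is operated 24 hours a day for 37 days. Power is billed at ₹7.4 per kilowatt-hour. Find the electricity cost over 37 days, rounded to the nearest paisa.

₹1182.82

Power = 1.5 A × 120 V = 180 W = 0.18 kW
Runtime = 24 h × 37 = 888 h
Energy = 0.18 kW × 888 h = 159.84 kWh
Cost = 159.84 kWh × ₹7.4/kWh = ₹1182.82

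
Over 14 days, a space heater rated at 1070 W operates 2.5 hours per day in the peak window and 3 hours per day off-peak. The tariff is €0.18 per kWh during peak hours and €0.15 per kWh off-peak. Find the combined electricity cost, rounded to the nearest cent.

Peak energy = 1.07 kW × 2.5 h × 14 = 37.45 kWh
Off-peak energy = 1.07 kW × 3 h × 14 = 44.94 kWh
Cost = 37.45 × €0.18 + 44.94 × €0.15 = €6.741 + €6.741 = €13.48

€13.48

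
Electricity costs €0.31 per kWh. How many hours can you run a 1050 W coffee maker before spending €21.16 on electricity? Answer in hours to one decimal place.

65.0 h

Energy available = €21.16 ÷ €0.31/kWh = 68.2581 kWh
Hours = 68.2581 kWh ÷ 1.05 kW = 65.0 h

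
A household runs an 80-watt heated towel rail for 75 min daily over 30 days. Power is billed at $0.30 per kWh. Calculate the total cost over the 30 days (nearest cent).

Runtime = 75 min × 30 = 2250 min = 37.5 h
Energy = 0.08 kW × 37.5 h = 3 kWh
Cost = 3 kWh × $0.30/kWh = $0.90

$0.90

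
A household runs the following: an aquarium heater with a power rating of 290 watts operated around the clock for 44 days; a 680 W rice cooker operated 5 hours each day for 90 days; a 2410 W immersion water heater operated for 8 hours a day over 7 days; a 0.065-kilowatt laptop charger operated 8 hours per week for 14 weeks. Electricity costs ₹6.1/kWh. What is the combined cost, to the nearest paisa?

₹4602.33

aquarium heater: Runtime = 24 h × 44 = 1056 h
aquarium heater: 0.29 kW × 1056 h = 306.24 kWh
rice cooker: Runtime = 5 h/day × 90 days = 450 h
rice cooker: 0.68 kW × 450 h = 306 kWh
immersion water heater: Runtime = 8 h/day × 7 days = 56 h
immersion water heater: 2.41 kW × 56 h = 134.96 kWh
laptop charger: Runtime = 8 h/week × 14 weeks = 112 h
laptop charger: 0.065 kW × 112 h = 7.28 kWh
Total energy = 754.48 kWh
Cost = 754.48 × ₹6.1 = ₹4602.33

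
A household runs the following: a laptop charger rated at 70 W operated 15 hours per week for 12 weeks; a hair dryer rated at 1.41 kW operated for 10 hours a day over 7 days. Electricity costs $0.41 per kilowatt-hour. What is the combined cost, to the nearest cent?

$45.63

laptop charger: Runtime = 15 h/week × 12 weeks = 180 h
laptop charger: 0.07 kW × 180 h = 12.6 kWh
hair dryer: Runtime = 10 h/day × 7 days = 70 h
hair dryer: 1.41 kW × 70 h = 98.7 kWh
Total energy = 111.3 kWh
Cost = 111.3 × $0.41 = $45.63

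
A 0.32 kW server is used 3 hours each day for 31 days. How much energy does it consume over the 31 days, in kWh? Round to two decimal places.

Runtime = 3 h/day × 31 days = 93 h
Energy = 0.32 kW × 93 h = 29.76 kWh

29.76 kWh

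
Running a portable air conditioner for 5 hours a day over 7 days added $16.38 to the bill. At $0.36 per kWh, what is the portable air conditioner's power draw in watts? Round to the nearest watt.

Energy = $16.38 ÷ $0.36/kWh = 45.5 kWh
Runtime = 5 h/day × 7 days = 35 h
Power = 45.5 kWh ÷ 35 h = 1.3 kW = 1300 W

1300 W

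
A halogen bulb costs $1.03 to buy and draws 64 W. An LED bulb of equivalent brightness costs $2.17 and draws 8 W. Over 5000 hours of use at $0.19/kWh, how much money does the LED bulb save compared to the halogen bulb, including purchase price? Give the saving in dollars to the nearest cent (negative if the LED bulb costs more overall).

halogen bulb: $1.03 + (64/1000) kW × 5000 h × $0.19 = $1.03 + $60.8 = $61.83
LED bulb: $2.17 + (8/1000) kW × 5000 h × $0.19 = $2.17 + $7.6 = $9.77
Saving = $61.83 − $9.77 = $52.06

$52.06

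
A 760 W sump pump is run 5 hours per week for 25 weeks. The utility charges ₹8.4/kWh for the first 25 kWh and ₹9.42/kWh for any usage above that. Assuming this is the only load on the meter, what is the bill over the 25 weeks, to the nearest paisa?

Runtime = 5 h/week × 25 weeks = 125 h
Energy = 0.76 kW × 125 h = 95 kWh
Tier 1 (0–25 kWh): 25 × ₹8.4 = ₹210
Above 25 kWh: 70 × ₹9.42 = ₹659.4
Bill = ₹869.40

₹869.40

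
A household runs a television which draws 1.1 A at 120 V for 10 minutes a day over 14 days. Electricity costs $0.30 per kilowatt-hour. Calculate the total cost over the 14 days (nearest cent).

Power = 1.1 A × 120 V = 132 W = 0.132 kW
Runtime = 10 min × 14 = 140 min = 2.333333… h
Energy = 0.132 kW × 2.333333… h = 0.308 kWh
Cost = 0.308 kWh × $0.30/kWh = $0.09

$0.09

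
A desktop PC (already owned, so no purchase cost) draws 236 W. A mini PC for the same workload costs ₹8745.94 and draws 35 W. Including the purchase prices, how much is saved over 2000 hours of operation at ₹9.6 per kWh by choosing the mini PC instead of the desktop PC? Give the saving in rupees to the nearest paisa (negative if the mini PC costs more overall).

desktop PC: ₹0.00 + (236/1000) kW × 2000 h × ₹9.6 = ₹0.00 + ₹4531.2 = ₹4531.2
mini PC: ₹8745.94 + (35/1000) kW × 2000 h × ₹9.6 = ₹8745.94 + ₹672 = ₹9417.94
Saving = ₹4531.2 − ₹9417.94 = −₹4886.74

-₹4886.74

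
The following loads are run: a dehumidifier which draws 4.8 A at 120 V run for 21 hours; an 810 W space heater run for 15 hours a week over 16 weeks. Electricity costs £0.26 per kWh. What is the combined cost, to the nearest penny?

dehumidifier: Power = 4.8 A × 120 V = 576 W = 0.576 kW
dehumidifier: 0.576 kW × 21 h = 12.096 kWh
space heater: Runtime = 15 h/week × 16 weeks = 240 h
space heater: 0.81 kW × 240 h = 194.4 kWh
Total energy = 206.496 kWh
Cost = 206.496 × £0.26 = £53.69

£53.69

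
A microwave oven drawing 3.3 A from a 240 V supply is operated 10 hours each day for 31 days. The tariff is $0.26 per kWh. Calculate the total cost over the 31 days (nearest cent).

$63.84

Power = 3.3 A × 240 V = 792 W = 0.792 kW
Runtime = 10 h/day × 31 days = 310 h
Energy = 0.792 kW × 310 h = 245.52 kWh
Cost = 245.52 kWh × $0.26/kWh = $63.84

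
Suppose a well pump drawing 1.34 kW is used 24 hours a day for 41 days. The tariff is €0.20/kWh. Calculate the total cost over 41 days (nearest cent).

€263.71

Runtime = 24 h × 41 = 984 h
Energy = 1.34 kW × 984 h = 1318.56 kWh
Cost = 1318.56 kWh × €0.20/kWh = €263.71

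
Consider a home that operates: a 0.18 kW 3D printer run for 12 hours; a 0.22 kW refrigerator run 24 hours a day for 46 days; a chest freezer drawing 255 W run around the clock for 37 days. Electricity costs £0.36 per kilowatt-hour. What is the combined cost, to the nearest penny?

£169.73

3D printer: 0.18 kW × 12 h = 2.16 kWh
refrigerator: Runtime = 24 h × 46 = 1104 h
refrigerator: 0.22 kW × 1104 h = 242.88 kWh
chest freezer: Runtime = 24 h × 37 = 888 h
chest freezer: 0.255 kW × 888 h = 226.44 kWh
Total energy = 471.48 kWh
Cost = 471.48 × £0.36 = £169.73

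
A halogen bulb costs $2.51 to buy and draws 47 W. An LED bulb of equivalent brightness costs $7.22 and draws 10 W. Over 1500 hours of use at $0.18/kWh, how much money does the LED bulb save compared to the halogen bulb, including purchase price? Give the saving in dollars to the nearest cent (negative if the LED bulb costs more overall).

halogen bulb: $2.51 + (47/1000) kW × 1500 h × $0.18 = $2.51 + $12.69 = $15.2
LED bulb: $7.22 + (10/1000) kW × 1500 h × $0.18 = $7.22 + $2.7 = $9.92
Saving = $15.2 − $9.92 = $5.28

$5.28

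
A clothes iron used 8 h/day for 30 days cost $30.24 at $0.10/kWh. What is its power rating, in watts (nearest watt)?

Energy = $30.24 ÷ $0.10/kWh = 302.4 kWh
Runtime = 8 h/day × 30 days = 240 h
Power = 302.4 kWh ÷ 240 h = 1.26 kW = 1260 W

1260 W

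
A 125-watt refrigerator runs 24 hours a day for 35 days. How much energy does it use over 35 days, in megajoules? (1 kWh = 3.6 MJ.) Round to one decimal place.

Runtime = 24 h × 35 = 840 h
Energy = 0.125 kW × 840 h = 105 kWh
= 105 × 3.6 MJ = 378.0 MJ

378.0 MJ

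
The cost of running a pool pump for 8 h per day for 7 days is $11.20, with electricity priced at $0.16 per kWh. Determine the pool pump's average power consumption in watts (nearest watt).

1250 W

Energy = $11.20 ÷ $0.16/kWh = 70 kWh
Runtime = 8 h/day × 7 days = 56 h
Power = 70 kWh ÷ 56 h = 1.25 kW = 1250 W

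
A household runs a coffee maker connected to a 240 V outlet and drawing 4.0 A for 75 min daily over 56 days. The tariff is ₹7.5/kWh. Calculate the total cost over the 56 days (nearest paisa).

₹504.00

Power = 4.0 A × 240 V = 960 W = 0.96 kW
Runtime = 75 min × 56 = 4200 min = 70 h
Energy = 0.96 kW × 70 h = 67.2 kWh
Cost = 67.2 kWh × ₹7.5/kWh = ₹504.00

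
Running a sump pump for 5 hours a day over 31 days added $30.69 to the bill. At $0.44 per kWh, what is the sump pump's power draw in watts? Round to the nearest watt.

450 W

Energy = $30.69 ÷ $0.44/kWh = 69.75 kWh
Runtime = 5 h/day × 31 days = 155 h
Power = 69.75 kWh ÷ 155 h = 0.45 kW = 450 W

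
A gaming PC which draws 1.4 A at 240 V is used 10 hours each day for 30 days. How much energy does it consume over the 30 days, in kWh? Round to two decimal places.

100.80 kWh

Power = 1.4 A × 240 V = 336 W = 0.336 kW
Runtime = 10 h/day × 30 days = 300 h
Energy = 0.336 kW × 300 h = 100.8 kWh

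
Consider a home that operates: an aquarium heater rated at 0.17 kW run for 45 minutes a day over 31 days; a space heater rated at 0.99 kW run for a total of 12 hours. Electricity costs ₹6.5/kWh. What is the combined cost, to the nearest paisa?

₹102.91

aquarium heater: Runtime = 45 min × 31 = 1395 min = 23.25 h
aquarium heater: 0.17 kW × 23.25 h = 3.9525 kWh
space heater: 0.99 kW × 12 h = 11.88 kWh
Total energy = 15.8325 kWh
Cost = 15.8325 × ₹6.5 = ₹102.91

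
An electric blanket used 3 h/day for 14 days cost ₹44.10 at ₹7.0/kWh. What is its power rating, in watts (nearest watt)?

150 W

Energy = ₹44.10 ÷ ₹7.0/kWh = 6.3 kWh
Runtime = 3 h/day × 14 days = 42 h
Power = 6.3 kWh ÷ 42 h = 0.15 kW = 150 W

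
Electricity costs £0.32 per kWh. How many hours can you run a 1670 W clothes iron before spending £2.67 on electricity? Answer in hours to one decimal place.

5.0 h

Energy available = £2.67 ÷ £0.32/kWh = 8.3438 kWh
Hours = 8.3438 kWh ÷ 1.67 kW = 5.0 h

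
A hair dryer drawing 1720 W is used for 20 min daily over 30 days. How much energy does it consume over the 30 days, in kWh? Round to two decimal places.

17.20 kWh

Runtime = 20 min × 30 = 600 min = 10 h
Energy = 1.72 kW × 10 h = 17.2 kWh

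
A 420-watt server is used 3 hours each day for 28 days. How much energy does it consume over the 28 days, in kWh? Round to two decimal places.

Runtime = 3 h/day × 28 days = 84 h
Energy = 0.42 kW × 84 h = 35.28 kWh

35.28 kWh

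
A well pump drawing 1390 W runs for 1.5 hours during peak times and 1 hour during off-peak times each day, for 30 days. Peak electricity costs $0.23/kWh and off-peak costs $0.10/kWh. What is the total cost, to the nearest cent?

Peak energy = 1.39 kW × 1.5 h × 30 = 62.55 kWh
Off-peak energy = 1.39 kW × 1 h × 30 = 41.7 kWh
Cost = 62.55 × $0.23 + 41.7 × $0.10 = $14.3865 + $4.17 = $18.56

$18.56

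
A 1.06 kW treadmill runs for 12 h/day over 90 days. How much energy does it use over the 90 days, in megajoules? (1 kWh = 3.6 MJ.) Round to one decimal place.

Runtime = 12 h/day × 90 days = 1080 h
Energy = 1.06 kW × 1080 h = 1144.8 kWh
= 1144.8 × 3.6 MJ = 4121.3 MJ

4121.3 MJ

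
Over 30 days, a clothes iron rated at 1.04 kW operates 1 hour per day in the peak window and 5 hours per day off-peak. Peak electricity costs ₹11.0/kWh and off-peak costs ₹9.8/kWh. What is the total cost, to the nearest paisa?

₹1872.00

Peak energy = 1.04 kW × 1 h × 30 = 31.2 kWh
Off-peak energy = 1.04 kW × 5 h × 30 = 156 kWh
Cost = 31.2 × ₹11.0 + 156 × ₹9.8 = ₹343.2 + ₹1528.8 = ₹1872.00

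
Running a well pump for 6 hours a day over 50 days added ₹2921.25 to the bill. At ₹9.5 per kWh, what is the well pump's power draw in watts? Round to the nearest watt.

Energy = ₹2921.25 ÷ ₹9.5/kWh = 307.5 kWh
Runtime = 6 h/day × 50 days = 300 h
Power = 307.5 kWh ÷ 300 h = 1.025 kW = 1025 W

1025 W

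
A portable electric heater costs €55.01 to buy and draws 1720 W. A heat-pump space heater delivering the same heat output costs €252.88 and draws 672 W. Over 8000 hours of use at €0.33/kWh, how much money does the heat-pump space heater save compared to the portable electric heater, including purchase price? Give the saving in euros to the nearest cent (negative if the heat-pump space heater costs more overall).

portable electric heater: €55.01 + (1720/1000) kW × 8000 h × €0.33 = €55.01 + €4540.8 = €4595.81
heat-pump space heater: €252.88 + (672/1000) kW × 8000 h × €0.33 = €252.88 + €1774.08 = €2026.96
Saving = €4595.81 − €2026.96 = €2568.85

€2568.85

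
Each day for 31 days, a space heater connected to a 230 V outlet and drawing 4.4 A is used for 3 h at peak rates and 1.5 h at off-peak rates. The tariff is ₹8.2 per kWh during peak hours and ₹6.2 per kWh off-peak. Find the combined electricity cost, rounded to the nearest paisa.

₹1063.51

Power = 4.4 A × 230 V = 1012 W = 1.012 kW
Peak energy = 1.012 kW × 3 h × 31 = 94.116 kWh
Off-peak energy = 1.012 kW × 1.5 h × 31 = 47.058 kWh
Cost = 94.116 × ₹8.2 + 47.058 × ₹6.2 = ₹771.7512 + ₹291.7596 = ₹1063.51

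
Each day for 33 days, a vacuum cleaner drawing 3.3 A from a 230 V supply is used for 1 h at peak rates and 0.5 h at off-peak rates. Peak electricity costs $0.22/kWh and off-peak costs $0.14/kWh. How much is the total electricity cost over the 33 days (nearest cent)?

Power = 3.3 A × 230 V = 759 W = 0.759 kW
Peak energy = 0.759 kW × 1 h × 33 = 25.047 kWh
Off-peak energy = 0.759 kW × 0.5 h × 33 = 12.5235 kWh
Cost = 25.047 × $0.22 + 12.5235 × $0.14 = $5.51034 + $1.75329 = $7.26

$7.26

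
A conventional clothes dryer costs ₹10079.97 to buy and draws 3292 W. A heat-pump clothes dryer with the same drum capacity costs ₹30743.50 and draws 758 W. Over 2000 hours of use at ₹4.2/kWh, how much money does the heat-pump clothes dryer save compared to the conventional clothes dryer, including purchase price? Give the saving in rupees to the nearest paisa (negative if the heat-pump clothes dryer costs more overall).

₹622.07

conventional clothes dryer: ₹10079.97 + (3292/1000) kW × 2000 h × ₹4.2 = ₹10079.97 + ₹27652.8 = ₹37732.77
heat-pump clothes dryer: ₹30743.50 + (758/1000) kW × 2000 h × ₹4.2 = ₹30743.50 + ₹6367.2 = ₹37110.7
Saving = ₹37732.77 − ₹37110.7 = ₹622.07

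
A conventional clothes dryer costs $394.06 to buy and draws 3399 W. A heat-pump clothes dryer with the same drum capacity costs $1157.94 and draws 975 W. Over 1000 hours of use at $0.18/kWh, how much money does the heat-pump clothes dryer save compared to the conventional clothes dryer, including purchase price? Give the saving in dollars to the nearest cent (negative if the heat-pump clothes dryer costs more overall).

-$327.56

conventional clothes dryer: $394.06 + (3399/1000) kW × 1000 h × $0.18 = $394.06 + $611.82 = $1005.88
heat-pump clothes dryer: $1157.94 + (975/1000) kW × 1000 h × $0.18 = $1157.94 + $175.5 = $1333.44
Saving = $1005.88 − $1333.44 = −$327.56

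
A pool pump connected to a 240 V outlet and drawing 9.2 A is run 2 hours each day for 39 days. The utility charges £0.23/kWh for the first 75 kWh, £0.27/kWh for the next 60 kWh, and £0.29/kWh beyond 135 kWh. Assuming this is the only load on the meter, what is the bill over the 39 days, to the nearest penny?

Power = 9.2 A × 240 V = 2208 W = 2.208 kW
Runtime = 2 h/day × 39 days = 78 h
Energy = 2.208 kW × 78 h = 172.224 kWh
Tier 1 (0–75 kWh): 75 × £0.23 = £17.25
Tier 2 (75–135 kWh): 60 × £0.27 = £16.2
Above 135 kWh: 37.224 × £0.29 = £10.79496
Bill = £44.24

£44.24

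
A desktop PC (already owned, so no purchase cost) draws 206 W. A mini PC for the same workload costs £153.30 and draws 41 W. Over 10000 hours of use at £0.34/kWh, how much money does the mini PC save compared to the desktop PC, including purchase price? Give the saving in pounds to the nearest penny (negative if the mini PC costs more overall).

desktop PC: £0.00 + (206/1000) kW × 10000 h × £0.34 = £0.00 + £700.4 = £700.4
mini PC: £153.30 + (41/1000) kW × 10000 h × £0.34 = £153.30 + £139.4 = £292.7
Saving = £700.4 − £292.7 = £407.7

£407.70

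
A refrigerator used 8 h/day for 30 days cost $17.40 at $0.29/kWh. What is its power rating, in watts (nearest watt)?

250 W

Energy = $17.40 ÷ $0.29/kWh = 60 kWh
Runtime = 8 h/day × 30 days = 240 h
Power = 60 kWh ÷ 240 h = 0.25 kW = 250 W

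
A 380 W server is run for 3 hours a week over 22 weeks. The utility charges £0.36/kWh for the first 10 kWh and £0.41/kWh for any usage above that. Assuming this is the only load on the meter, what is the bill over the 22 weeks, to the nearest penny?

Runtime = 3 h/week × 22 weeks = 66 h
Energy = 0.38 kW × 66 h = 25.08 kWh
Tier 1 (0–10 kWh): 10 × £0.36 = £3.6
Above 10 kWh: 15.08 × £0.41 = £6.1828
Bill = £9.78

£9.78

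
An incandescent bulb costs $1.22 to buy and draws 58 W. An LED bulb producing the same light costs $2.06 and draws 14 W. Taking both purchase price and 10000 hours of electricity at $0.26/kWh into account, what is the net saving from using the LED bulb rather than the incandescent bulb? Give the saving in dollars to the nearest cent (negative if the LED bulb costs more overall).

$113.56

incandescent bulb: $1.22 + (58/1000) kW × 10000 h × $0.26 = $1.22 + $150.8 = $152.02
LED bulb: $2.06 + (14/1000) kW × 10000 h × $0.26 = $2.06 + $36.4 = $38.46
Saving = $152.02 − $38.46 = $113.56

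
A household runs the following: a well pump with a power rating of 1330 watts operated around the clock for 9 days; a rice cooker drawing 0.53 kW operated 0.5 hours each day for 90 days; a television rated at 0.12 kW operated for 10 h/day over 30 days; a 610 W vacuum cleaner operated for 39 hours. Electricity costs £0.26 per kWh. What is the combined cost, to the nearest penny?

well pump: Runtime = 24 h × 9 = 216 h
well pump: 1.33 kW × 216 h = 287.28 kWh
rice cooker: Runtime = 0.5 h/day × 90 days = 45 h
rice cooker: 0.53 kW × 45 h = 23.85 kWh
television: Runtime = 10 h/day × 30 days = 300 h
television: 0.12 kW × 300 h = 36 kWh
vacuum cleaner: 0.61 kW × 39 h = 23.79 kWh
Total energy = 370.92 kWh
Cost = 370.92 × £0.26 = £96.44

£96.44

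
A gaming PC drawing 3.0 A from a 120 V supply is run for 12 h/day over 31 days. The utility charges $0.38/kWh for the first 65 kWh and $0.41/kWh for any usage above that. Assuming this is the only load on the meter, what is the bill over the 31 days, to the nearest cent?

$52.96

Power = 3.0 A × 120 V = 360 W = 0.36 kW
Runtime = 12 h/day × 31 days = 372 h
Energy = 0.36 kW × 372 h = 133.92 kWh
Tier 1 (0–65 kWh): 65 × $0.38 = $24.7
Above 65 kWh: 68.92 × $0.41 = $28.2572
Bill = $52.96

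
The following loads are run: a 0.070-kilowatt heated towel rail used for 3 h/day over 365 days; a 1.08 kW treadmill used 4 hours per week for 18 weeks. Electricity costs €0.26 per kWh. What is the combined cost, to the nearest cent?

€40.15

heated towel rail: Runtime = 3 h/day × 365 days = 1095 h
heated towel rail: 0.07 kW × 1095 h = 76.65 kWh
treadmill: Runtime = 4 h/week × 18 weeks = 72 h
treadmill: 1.08 kW × 72 h = 77.76 kWh
Total energy = 154.41 kWh
Cost = 154.41 × €0.26 = €40.15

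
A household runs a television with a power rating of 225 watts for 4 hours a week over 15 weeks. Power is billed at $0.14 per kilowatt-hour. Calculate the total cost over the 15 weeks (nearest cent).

Runtime = 4 h/week × 15 weeks = 60 h
Energy = 0.225 kW × 60 h = 13.5 kWh
Cost = 13.5 kWh × $0.14/kWh = $1.89

$1.89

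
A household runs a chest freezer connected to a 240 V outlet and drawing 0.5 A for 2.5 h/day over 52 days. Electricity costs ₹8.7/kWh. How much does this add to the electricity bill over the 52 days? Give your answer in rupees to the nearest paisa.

₹135.72

Power = 0.5 A × 240 V = 120 W = 0.12 kW
Runtime = 2.5 h/day × 52 days = 130 h
Energy = 0.12 kW × 130 h = 15.6 kWh
Cost = 15.6 kWh × ₹8.7/kWh = ₹135.72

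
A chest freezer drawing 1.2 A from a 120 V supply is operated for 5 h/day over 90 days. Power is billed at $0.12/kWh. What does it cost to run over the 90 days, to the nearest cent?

Power = 1.2 A × 120 V = 144 W = 0.144 kW
Runtime = 5 h/day × 90 days = 450 h
Energy = 0.144 kW × 450 h = 64.8 kWh
Cost = 64.8 kWh × $0.12/kWh = $7.78

$7.78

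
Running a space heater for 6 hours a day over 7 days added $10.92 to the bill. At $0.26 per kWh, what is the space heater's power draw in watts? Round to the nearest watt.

1000 W

Energy = $10.92 ÷ $0.26/kWh = 42 kWh
Runtime = 6 h/day × 7 days = 42 h
Power = 42 kWh ÷ 42 h = 1 kW = 1000 W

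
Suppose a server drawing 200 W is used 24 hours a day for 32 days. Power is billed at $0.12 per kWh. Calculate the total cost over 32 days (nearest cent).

$18.43

Runtime = 24 h × 32 = 768 h
Energy = 0.2 kW × 768 h = 153.6 kWh
Cost = 153.6 kWh × $0.12/kWh = $18.43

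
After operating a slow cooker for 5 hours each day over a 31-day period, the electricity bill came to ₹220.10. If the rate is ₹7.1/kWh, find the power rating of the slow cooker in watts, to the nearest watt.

200 W

Energy = ₹220.10 ÷ ₹7.1/kWh = 31 kWh
Runtime = 5 h/day × 31 days = 155 h
Power = 31 kWh ÷ 155 h = 0.2 kW = 200 W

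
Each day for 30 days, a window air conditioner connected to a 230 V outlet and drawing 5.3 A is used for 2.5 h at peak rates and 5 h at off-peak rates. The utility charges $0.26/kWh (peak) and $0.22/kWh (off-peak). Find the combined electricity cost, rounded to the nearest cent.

Power = 5.3 A × 230 V = 1219 W = 1.219 kW
Peak energy = 1.219 kW × 2.5 h × 30 = 91.425 kWh
Off-peak energy = 1.219 kW × 5 h × 30 = 182.85 kWh
Cost = 91.425 × $0.26 + 182.85 × $0.22 = $23.7705 + $40.227 = $64.00

$64.00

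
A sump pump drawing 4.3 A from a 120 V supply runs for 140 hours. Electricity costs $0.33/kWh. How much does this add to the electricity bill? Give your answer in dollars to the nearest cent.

Power = 4.3 A × 120 V = 516 W = 0.516 kW
Energy = 0.516 kW × 140 h = 72.24 kWh
Cost = 72.24 kWh × $0.33/kWh = $23.84

$23.84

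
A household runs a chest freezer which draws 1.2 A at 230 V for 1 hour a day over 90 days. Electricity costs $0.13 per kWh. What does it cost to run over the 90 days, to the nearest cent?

$3.23

Power = 1.2 A × 230 V = 276 W = 0.276 kW
Runtime = 1 h/day × 90 days = 90 h
Energy = 0.276 kW × 90 h = 24.84 kWh
Cost = 24.84 kWh × $0.13/kWh = $3.23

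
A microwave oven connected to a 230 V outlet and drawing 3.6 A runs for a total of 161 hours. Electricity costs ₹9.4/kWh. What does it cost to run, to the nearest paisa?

Power = 3.6 A × 230 V = 828 W = 0.828 kW
Energy = 0.828 kW × 161 h = 133.308 kWh
Cost = 133.308 kWh × ₹9.4/kWh = ₹1253.10

₹1253.10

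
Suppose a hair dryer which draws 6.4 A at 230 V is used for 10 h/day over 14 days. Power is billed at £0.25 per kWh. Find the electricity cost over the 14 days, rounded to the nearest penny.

Power = 6.4 A × 230 V = 1472 W = 1.472 kW
Runtime = 10 h/day × 14 days = 140 h
Energy = 1.472 kW × 140 h = 206.08 kWh
Cost = 206.08 kWh × £0.25/kWh = £51.52

£51.52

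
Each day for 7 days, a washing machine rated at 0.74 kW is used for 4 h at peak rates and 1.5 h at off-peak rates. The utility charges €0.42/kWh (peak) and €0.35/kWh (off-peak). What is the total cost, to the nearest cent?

Peak energy = 0.74 kW × 4 h × 7 = 20.72 kWh
Off-peak energy = 0.74 kW × 1.5 h × 7 = 7.77 kWh
Cost = 20.72 × €0.42 + 7.77 × €0.35 = €8.7024 + €2.7195 = €11.42

€11.42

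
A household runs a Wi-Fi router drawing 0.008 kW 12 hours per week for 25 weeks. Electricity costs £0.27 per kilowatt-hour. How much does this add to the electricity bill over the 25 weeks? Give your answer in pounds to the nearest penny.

Runtime = 12 h/week × 25 weeks = 300 h
Energy = 0.008 kW × 300 h = 2.4 kWh
Cost = 2.4 kWh × £0.27/kWh = £0.65

£0.65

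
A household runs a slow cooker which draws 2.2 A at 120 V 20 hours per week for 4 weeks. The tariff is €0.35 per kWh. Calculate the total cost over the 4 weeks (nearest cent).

€7.39

Power = 2.2 A × 120 V = 264 W = 0.264 kW
Runtime = 20 h/week × 4 weeks = 80 h
Energy = 0.264 kW × 80 h = 21.12 kWh
Cost = 21.12 kWh × €0.35/kWh = €7.39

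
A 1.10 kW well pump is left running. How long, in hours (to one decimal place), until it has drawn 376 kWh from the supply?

341.8 h

Hours = 376 kWh ÷ 1.1 kW = 341.8 h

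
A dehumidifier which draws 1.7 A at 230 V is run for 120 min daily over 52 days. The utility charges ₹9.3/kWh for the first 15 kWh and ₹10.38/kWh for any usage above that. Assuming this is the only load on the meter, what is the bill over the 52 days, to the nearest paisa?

Power = 1.7 A × 230 V = 391 W = 0.391 kW
Runtime = 120 min × 52 = 6240 min = 104 h
Energy = 0.391 kW × 104 h = 40.664 kWh
Tier 1 (0–15 kWh): 15 × ₹9.3 = ₹139.5
Above 15 kWh: 25.664 × ₹10.38 = ₹266.39232
Bill = ₹405.89

₹405.89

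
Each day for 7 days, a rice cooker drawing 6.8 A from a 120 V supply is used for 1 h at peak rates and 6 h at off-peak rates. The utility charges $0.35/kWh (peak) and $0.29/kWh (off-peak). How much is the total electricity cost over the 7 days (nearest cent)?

$11.94

Power = 6.8 A × 120 V = 816 W = 0.816 kW
Peak energy = 0.816 kW × 1 h × 7 = 5.712 kWh
Off-peak energy = 0.816 kW × 6 h × 7 = 34.272 kWh
Cost = 5.712 × $0.35 + 34.272 × $0.29 = $1.9992 + $9.93888 = $11.94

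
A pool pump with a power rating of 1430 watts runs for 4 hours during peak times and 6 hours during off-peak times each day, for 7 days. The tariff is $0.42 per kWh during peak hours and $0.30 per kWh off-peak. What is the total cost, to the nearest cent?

Peak energy = 1.43 kW × 4 h × 7 = 40.04 kWh
Off-peak energy = 1.43 kW × 6 h × 7 = 60.06 kWh
Cost = 40.04 × $0.42 + 60.06 × $0.30 = $16.8168 + $18.018 = $34.83

$34.83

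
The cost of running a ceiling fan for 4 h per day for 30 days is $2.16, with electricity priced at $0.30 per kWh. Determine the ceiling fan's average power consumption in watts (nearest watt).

60 W

Energy = $2.16 ÷ $0.30/kWh = 7.2 kWh
Runtime = 4 h/day × 30 days = 120 h
Power = 7.2 kWh ÷ 120 h = 0.06 kW = 60 W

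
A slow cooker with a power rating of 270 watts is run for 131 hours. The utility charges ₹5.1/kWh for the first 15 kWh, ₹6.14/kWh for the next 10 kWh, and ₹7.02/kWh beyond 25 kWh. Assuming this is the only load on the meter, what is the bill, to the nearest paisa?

₹210.70

Energy = 0.27 kW × 131 h = 35.37 kWh
Tier 1 (0–15 kWh): 15 × ₹5.1 = ₹76.5
Tier 2 (15–25 kWh): 10 × ₹6.14 = ₹61.4
Above 25 kWh: 10.37 × ₹7.02 = ₹72.7974
Bill = ₹210.70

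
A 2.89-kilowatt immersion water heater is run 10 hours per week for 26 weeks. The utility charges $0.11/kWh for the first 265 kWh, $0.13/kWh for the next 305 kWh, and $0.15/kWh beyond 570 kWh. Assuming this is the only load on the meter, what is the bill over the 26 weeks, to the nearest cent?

Runtime = 10 h/week × 26 weeks = 260 h
Energy = 2.89 kW × 260 h = 751.4 kWh
Tier 1 (0–265 kWh): 265 × $0.11 = $29.15
Tier 2 (265–570 kWh): 305 × $0.13 = $39.65
Above 570 kWh: 181.4 × $0.15 = $27.21
Bill = $96.01

$96.01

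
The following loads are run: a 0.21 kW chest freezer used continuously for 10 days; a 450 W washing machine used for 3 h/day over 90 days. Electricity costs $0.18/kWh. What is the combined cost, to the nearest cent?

$30.94

chest freezer: Runtime = 24 h × 10 = 240 h
chest freezer: 0.21 kW × 240 h = 50.4 kWh
washing machine: Runtime = 3 h/day × 90 days = 270 h
washing machine: 0.45 kW × 270 h = 121.5 kWh
Total energy = 171.9 kWh
Cost = 171.9 × $0.18 = $30.94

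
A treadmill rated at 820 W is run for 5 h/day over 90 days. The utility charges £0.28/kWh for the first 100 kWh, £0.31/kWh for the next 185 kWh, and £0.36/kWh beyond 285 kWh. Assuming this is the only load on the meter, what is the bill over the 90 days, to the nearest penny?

£115.59

Runtime = 5 h/day × 90 days = 450 h
Energy = 0.82 kW × 450 h = 369 kWh
Tier 1 (0–100 kWh): 100 × £0.28 = £28
Tier 2 (100–285 kWh): 185 × £0.31 = £57.35
Above 285 kWh: 84 × £0.36 = £30.24
Bill = £115.59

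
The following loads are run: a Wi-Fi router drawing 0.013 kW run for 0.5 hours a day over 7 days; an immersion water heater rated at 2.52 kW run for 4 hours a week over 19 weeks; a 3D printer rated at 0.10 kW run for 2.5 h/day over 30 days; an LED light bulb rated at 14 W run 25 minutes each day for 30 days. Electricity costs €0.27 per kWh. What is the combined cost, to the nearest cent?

€53.79

Wi-Fi router: Runtime = 0.5 h/day × 7 days = 3.5 h
Wi-Fi router: 0.013 kW × 3.5 h = 0.0455 kWh
immersion water heater: Runtime = 4 h/week × 19 weeks = 76 h
immersion water heater: 2.52 kW × 76 h = 191.52 kWh
3D printer: Runtime = 2.5 h/day × 30 days = 75 h
3D printer: 0.1 kW × 75 h = 7.5 kWh
LED light bulb: Runtime = 25 min × 30 = 750 min = 12.5 h
LED light bulb: 0.014 kW × 12.5 h = 0.175 kWh
Total energy = 199.2405 kWh
Cost = 199.2405 × €0.27 = €53.79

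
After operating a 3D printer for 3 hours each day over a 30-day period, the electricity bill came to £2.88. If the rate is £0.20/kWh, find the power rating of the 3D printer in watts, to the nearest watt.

Energy = £2.88 ÷ £0.20/kWh = 14.4 kWh
Runtime = 3 h/day × 30 days = 90 h
Power = 14.4 kWh ÷ 90 h = 0.16 kW = 160 W

160 W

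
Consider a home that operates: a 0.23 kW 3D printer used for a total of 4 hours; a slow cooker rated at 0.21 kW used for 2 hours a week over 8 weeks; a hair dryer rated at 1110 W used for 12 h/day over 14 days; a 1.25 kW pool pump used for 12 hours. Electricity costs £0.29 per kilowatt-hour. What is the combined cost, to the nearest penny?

£59.67

3D printer: 0.23 kW × 4 h = 0.92 kWh
slow cooker: Runtime = 2 h/week × 8 weeks = 16 h
slow cooker: 0.21 kW × 16 h = 3.36 kWh
hair dryer: Runtime = 12 h/day × 14 days = 168 h
hair dryer: 1.11 kW × 168 h = 186.48 kWh
pool pump: 1.25 kW × 12 h = 15 kWh
Total energy = 205.76 kWh
Cost = 205.76 × £0.29 = £59.67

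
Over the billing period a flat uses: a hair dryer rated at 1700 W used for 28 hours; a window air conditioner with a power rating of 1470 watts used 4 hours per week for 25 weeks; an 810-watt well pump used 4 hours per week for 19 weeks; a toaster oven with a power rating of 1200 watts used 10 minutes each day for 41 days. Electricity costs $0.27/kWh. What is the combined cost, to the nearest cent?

hair dryer: 1.7 kW × 28 h = 47.6 kWh
window air conditioner: Runtime = 4 h/week × 25 weeks = 100 h
window air conditioner: 1.47 kW × 100 h = 147 kWh
well pump: Runtime = 4 h/week × 19 weeks = 76 h
well pump: 0.81 kW × 76 h = 61.56 kWh
toaster oven: Runtime = 10 min × 41 = 410 min = 6.833333… h
toaster oven: 1.2 kW × 6.833333… h = 8.2 kWh
Total energy = 264.36 kWh
Cost = 264.36 × $0.27 = $71.38

$71.38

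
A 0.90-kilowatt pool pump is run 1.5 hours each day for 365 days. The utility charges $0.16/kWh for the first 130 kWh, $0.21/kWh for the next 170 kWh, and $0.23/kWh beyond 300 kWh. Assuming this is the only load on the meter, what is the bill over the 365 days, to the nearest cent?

Runtime = 1.5 h/day × 365 days = 547.5 h
Energy = 0.9 kW × 547.5 h = 492.75 kWh
Tier 1 (0–130 kWh): 130 × $0.16 = $20.8
Tier 2 (130–300 kWh): 170 × $0.21 = $35.7
Above 300 kWh: 192.75 × $0.23 = $44.3325
Bill = $100.83

$100.83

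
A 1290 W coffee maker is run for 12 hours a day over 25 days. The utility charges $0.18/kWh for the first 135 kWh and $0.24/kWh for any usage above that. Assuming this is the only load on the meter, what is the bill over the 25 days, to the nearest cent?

Runtime = 12 h/day × 25 days = 300 h
Energy = 1.29 kW × 300 h = 387 kWh
Tier 1 (0–135 kWh): 135 × $0.18 = $24.3
Above 135 kWh: 252 × $0.24 = $60.48
Bill = $84.78

$84.78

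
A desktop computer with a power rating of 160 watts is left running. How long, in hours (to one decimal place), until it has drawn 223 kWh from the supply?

1393.8 h

Hours = 223 kWh ÷ 0.16 kW = 1393.8 h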